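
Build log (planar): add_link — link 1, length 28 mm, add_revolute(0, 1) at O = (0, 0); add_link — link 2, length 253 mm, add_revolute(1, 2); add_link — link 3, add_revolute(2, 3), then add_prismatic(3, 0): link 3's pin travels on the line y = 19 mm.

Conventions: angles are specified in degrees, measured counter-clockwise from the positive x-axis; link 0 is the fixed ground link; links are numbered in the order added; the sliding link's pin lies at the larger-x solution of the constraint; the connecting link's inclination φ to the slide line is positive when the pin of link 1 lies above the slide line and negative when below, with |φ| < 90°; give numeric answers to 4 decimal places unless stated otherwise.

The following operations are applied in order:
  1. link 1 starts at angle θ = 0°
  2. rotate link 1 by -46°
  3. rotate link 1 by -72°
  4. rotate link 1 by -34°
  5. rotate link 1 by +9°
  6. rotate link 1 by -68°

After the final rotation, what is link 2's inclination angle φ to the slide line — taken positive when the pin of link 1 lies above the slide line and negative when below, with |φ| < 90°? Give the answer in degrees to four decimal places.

geometry: r = 28 mm, L = 253 mm, e = 19 mm; θ starts at 0°
rotate link 1 by -46°: θ ← 0° -46° = -46°
rotate link 1 by -72°: θ ← -46° -72° = -118°
rotate link 1 by -34°: θ ← -118° -34° = -152°
rotate link 1 by +9°: θ ← -152° +9° = -143°
rotate link 1 by -68°: θ ← -143° -68° = -211°
h = r sin θ − e = 14.421066 − 19 = -4.578934
sin φ = h / L = -4.578934 / 253 = -0.01809855
φ = arcsin(-0.01809855) = -1.037027°

-1.0370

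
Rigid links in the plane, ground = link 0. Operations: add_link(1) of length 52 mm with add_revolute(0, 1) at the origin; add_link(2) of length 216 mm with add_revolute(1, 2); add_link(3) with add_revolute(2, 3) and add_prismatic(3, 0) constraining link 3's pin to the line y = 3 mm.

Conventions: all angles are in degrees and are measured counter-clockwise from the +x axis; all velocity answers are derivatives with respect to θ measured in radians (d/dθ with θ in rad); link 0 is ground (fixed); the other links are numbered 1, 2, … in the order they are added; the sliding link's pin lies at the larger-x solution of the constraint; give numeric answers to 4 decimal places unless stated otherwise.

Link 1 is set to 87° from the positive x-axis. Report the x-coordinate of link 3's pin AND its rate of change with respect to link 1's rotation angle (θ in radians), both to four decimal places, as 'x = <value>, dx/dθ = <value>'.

geometry: r = 52 mm, L = 216 mm, e = 3 mm
crank pin P = (r cos θ, r sin θ) = (2.721470, 51.928736)
h = r sin θ − e = 51.928736 − 3 = 48.928736
x = r cos θ + √(L² − h²) = 2.721470 + 210.385310 = 213.106780
dx/dθ = −r sin θ − h·r cos θ/√(L² − h²) (θ in radians; h = 48.928736) = -52.561661

x = 213.1068, dx/dθ = -52.5617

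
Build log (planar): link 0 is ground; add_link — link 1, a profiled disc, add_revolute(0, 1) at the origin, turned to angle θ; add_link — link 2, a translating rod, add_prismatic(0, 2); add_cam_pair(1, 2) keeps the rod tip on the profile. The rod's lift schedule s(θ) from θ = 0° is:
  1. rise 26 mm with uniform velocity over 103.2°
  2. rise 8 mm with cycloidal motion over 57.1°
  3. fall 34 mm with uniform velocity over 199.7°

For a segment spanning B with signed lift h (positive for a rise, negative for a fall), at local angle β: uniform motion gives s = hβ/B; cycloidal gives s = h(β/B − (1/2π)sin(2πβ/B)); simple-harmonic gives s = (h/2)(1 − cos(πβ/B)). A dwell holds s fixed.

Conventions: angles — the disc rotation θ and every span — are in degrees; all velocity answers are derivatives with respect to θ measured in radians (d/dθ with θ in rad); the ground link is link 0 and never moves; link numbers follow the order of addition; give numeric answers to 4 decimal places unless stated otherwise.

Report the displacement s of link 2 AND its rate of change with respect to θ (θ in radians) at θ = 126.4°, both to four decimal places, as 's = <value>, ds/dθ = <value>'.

seg 1 [0°–103.2°] uniform, h=26: full span → s += 26 → s = 26.0000
seg 2 [103.2°–160.3°] cycloidal, h=8: θ=126.4° here. β=23.2, B=57.1. 8·(0.4063 − sin(2π·0.4063)/(2π)) = 2.5434 → s = 28.5434
velocity in seg [103.2°–160.3°] (cycloidal), θ in radians: β = 23.2° = 0.4049 rad, B = 57.1° = 0.9966 rad; ds/dθ = (h/B)(1 − cos(2πβ/B)) = (8/0.9966)(1 − cos(2π·0.4063)) = 14.703527 mm/rad

s = 28.5434, ds/dθ = 14.7035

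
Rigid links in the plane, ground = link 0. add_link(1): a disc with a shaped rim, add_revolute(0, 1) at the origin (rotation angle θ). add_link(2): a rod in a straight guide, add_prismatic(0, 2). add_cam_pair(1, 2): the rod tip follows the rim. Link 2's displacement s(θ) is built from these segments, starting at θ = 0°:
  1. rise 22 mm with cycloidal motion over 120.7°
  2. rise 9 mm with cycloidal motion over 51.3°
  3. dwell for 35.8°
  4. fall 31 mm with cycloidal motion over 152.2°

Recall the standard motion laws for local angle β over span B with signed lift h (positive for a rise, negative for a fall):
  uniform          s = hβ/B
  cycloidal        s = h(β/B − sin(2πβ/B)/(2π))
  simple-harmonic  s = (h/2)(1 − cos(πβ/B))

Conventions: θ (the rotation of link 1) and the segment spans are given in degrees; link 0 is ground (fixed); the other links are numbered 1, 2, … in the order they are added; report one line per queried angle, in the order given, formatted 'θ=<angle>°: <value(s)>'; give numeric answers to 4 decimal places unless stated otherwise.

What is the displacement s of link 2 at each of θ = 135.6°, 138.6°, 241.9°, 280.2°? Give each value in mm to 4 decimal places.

segment 1 (0° to 120.7°, cycloidal, h = 22) is passed completely: s = 0.0000 + (22) = 22.0000
θ = 135.6° falls in segment 2 (120.7° to 172°, cycloidal, h = 9): β = 135.6 − 120.7 = 14.9°, B = 51.3°; Δs = 9·(0.2904 − sin(2π·0.2904)/(2π)) = 1.2277; s = 22.0000 + 1.2277 = 23.2277
θ = 138.6° falls in segment 2 (120.7° to 172°, cycloidal, h = 9): β = 138.6 − 120.7 = 17.9°, B = 51.3°; Δs = 9·(0.3489 − sin(2π·0.3489)/(2π)) = 1.9759; s = 22.0000 + 1.9759 = 23.9759
segment 2 (120.7° to 172°, cycloidal, h = 9) is passed completely: s = 22.0000 + (9) = 31.0000
segment 3 (172° to 207.8°, dwell): s unchanged at 31.0000
θ = 241.9° falls in segment 4 (207.8° to 360°, cycloidal, h = -31): β = 241.9 − 207.8 = 34.1°, B = 152.2°; Δs = -31·(0.2240 − sin(2π·0.2240)/(2π)) = -2.0771; s = 31.0000 − 2.0771 = 28.9229
θ = 280.2° falls in segment 4 (207.8° to 360°, cycloidal, h = -31): β = 280.2 − 207.8 = 72.4°, B = 152.2°; Δs = -31·(0.4757 − sin(2π·0.4757)/(2π)) = -13.9957; s = 31.0000 − 13.9957 = 17.0043

θ=135.6°: 23.2277
θ=138.6°: 23.9759
θ=241.9°: 28.9229
θ=280.2°: 17.0043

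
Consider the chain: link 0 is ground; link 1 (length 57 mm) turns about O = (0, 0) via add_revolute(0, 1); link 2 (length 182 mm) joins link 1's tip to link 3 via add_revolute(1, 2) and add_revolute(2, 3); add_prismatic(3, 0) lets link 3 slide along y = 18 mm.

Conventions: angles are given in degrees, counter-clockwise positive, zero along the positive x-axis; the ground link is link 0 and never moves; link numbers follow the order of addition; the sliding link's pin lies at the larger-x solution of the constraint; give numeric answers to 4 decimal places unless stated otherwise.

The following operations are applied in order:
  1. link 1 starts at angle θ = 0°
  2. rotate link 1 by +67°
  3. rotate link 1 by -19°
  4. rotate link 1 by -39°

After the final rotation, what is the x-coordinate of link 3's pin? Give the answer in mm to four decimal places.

geometry: r = 57 mm, L = 182 mm, e = 18 mm; θ starts at 0°
rotate link 1 by +67°: θ ← 0° +67° = 67°
rotate link 1 by -19°: θ ← 67° -19° = 48°
rotate link 1 by -39°: θ ← 48° -39° = 9°
crank pin P = (r cos θ, r sin θ) = (56.298235, 8.916765)
h = r sin θ − e = 8.916765 − 18 = -9.083235
x = r cos θ + √(L² − h²) = 56.298235 + 181.773196 = 238.071432

238.0714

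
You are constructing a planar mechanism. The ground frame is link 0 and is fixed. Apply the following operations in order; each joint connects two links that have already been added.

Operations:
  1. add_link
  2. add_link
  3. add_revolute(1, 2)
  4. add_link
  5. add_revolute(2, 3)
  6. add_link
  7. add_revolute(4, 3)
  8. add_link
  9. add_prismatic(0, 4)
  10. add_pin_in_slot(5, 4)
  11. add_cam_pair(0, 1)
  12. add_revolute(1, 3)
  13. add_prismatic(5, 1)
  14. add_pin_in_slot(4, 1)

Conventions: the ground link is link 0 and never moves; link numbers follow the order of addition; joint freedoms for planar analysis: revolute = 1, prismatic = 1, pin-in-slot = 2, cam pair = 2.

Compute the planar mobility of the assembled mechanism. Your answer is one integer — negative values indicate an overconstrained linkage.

L=1 J1=0 J2=0
add link → L=2 J1=0 J2=0
add link → L=3 J1=0 J2=0
R@1,2 dof=1 J1 → L=3 J1=1 J2=0
add link → L=4 J1=1 J2=0
R@2,3 dof=1 J1 → L=4 J1=2 J2=0
add link → L=5 J1=2 J2=0
R@4,3 dof=1 J1 → L=5 J1=3 J2=0
add link → L=6 J1=3 J2=0
P@0,4 dof=1 J1 → L=6 J1=4 J2=0
PS@5,4 dof=2 J2 → L=6 J1=4 J2=1
C@0,1 dof=2 J2 → L=6 J1=4 J2=2
R@1,3 dof=1 J1 → L=6 J1=5 J2=2
P@5,1 dof=1 J1 → L=6 J1=6 J2=2
PS@4,1 dof=2 J2 → L=6 J1=6 J2=3
M=3(L−1)−2J1−J2=3·5−2·6−3=0

M = 0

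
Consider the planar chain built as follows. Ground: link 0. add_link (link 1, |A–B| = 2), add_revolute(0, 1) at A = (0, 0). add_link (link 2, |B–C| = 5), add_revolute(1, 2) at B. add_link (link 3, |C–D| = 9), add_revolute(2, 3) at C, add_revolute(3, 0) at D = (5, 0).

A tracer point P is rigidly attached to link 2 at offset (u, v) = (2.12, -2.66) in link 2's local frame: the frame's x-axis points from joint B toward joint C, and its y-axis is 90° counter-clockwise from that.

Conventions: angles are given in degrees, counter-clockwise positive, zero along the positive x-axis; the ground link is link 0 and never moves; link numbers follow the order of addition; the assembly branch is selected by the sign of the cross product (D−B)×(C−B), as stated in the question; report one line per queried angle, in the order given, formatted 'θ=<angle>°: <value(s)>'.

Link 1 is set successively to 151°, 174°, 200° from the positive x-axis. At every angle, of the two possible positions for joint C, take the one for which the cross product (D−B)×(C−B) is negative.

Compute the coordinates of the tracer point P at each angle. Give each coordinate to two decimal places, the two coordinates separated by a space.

A=(0,0), D=(5.00,0)
θ=151°: B = A + 2.00·(cos151°, sin151°) = (-1.7492, 0.9696)
θ=151°: |BD| = 6.8185
θ=151°: circle(B,5.00) ∩ circle(D,9.00): a=-0.6972, h=4.9512
θ=151°:   candidates: C₊=(-1.7353,5.9696) cross=33.760; C₋=(-3.1434,-3.8321) cross=-33.760
θ=151°:   branch - wants cross < 0 → take C=(-3.1434,-3.8321) (cross=-33.760)
θ=151°: ex = (C−B)/|BC| = (-0.2788,-0.9603); ey = (0.9603,-0.2788)
θ=151°: P = B + 2.12·ex + -2.66·ey = (-4.8949,-0.3246)
θ=174°: B = A + 2.00·(cos174°, sin174°) = (-1.9890, 0.2091)
θ=174°: |BD| = 6.9922
θ=174°: circle(B,5.00) ∩ circle(D,9.00): a=-0.5084, h=4.9741
θ=174°:   candidates: C₊=(-2.3485,5.1961) cross=34.780; C₋=(-2.6459,-4.7476) cross=-34.780
θ=174°:   branch - wants cross < 0 → take C=(-2.6459,-4.7476) (cross=-34.780)
θ=174°: ex = (C−B)/|BC| = (-0.1314,-0.9913); ey = (0.9913,-0.1314)
θ=174°: P = B + 2.12·ex + -2.66·ey = (-4.9045,-1.5431)
θ=200°: B = A + 2.00·(cos200°, sin200°) = (-1.8794, -0.6840)
θ=200°: |BD| = 6.9133
θ=200°: circle(B,5.00) ∩ circle(D,9.00): a=-0.5935, h=4.9647
θ=200°:   candidates: C₊=(-2.9612,4.1975) cross=34.322; C₋=(-1.9787,-5.6831) cross=-34.322
θ=200°:   branch - wants cross < 0 → take C=(-1.9787,-5.6831) (cross=-34.322)
θ=200°: ex = (C−B)/|BC| = (-0.0199,-0.9998); ey = (0.9998,-0.0199)
θ=200°: P = B + 2.12·ex + -2.66·ey = (-4.5810,-2.7508)

θ=151°: -4.89 -0.32
θ=174°: -4.90 -1.54
θ=200°: -4.58 -2.75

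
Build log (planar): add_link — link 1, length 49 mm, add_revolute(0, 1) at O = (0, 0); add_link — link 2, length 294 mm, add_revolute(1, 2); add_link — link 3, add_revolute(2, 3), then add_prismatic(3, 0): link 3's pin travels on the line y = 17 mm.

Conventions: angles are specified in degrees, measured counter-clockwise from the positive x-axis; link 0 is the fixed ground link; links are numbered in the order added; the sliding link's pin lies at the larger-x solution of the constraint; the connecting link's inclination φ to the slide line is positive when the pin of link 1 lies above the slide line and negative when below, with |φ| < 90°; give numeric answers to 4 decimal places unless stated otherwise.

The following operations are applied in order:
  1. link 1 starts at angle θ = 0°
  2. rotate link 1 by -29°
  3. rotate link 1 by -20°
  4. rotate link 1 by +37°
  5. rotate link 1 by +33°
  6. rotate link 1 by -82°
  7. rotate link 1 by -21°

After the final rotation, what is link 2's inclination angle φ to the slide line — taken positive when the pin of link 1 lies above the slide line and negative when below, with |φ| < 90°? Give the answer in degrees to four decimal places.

geometry: r = 49 mm, L = 294 mm, e = 17 mm; θ starts at 0°
rotate link 1 by -29°: θ ← 0° -29° = -29°
rotate link 1 by -20°: θ ← -29° -20° = -49°
rotate link 1 by +37°: θ ← -49° +37° = -12°
rotate link 1 by +33°: θ ← -12° +33° = 21°
rotate link 1 by -82°: θ ← 21° -82° = -61°
rotate link 1 by -21°: θ ← -61° -21° = -82°
h = r sin θ − e = -48.523135 − 17 = -65.523135
sin φ = h / L = -65.523135 / 294 = -0.22286781
φ = arcsin(-0.22286781) = -12.877529°

-12.8775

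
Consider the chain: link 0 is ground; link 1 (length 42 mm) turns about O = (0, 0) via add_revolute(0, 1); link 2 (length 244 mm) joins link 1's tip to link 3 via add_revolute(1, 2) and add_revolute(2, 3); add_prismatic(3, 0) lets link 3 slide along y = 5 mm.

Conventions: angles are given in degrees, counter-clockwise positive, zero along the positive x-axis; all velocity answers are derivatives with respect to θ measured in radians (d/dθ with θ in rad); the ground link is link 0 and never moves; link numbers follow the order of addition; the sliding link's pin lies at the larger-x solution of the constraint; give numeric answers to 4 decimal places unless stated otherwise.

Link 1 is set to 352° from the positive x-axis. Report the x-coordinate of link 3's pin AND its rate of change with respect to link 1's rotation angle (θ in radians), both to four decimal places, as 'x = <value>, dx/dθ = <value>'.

geometry: r = 42 mm, L = 244 mm, e = 5 mm
crank pin P = (r cos θ, r sin θ) = (41.591259, -5.845270)
h = r sin θ − e = -5.845270 − 5 = -10.845270
x = r cos θ + √(L² − h²) = 41.591259 + 243.758856 = 285.350115
dx/dθ = −r sin θ − h·r cos θ/√(L² − h²) (θ in radians; h = -10.845270) = 7.695740

x = 285.3501, dx/dθ = 7.6957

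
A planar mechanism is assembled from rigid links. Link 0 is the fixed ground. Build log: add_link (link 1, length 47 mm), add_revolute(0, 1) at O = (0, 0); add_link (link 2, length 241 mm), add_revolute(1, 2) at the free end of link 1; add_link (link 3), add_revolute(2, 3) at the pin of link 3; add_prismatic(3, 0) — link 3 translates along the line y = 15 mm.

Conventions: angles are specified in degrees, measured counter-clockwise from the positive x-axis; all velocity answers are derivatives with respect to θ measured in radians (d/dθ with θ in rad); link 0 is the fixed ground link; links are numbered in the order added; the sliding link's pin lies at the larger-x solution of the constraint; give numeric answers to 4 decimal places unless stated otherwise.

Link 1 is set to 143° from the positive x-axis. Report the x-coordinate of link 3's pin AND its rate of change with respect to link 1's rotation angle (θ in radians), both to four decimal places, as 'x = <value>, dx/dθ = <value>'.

geometry: r = 47 mm, L = 241 mm, e = 15 mm
crank pin P = (r cos θ, r sin θ) = (-37.535869, 28.285306)
h = r sin θ − e = 28.285306 − 15 = 13.285306
x = r cos θ + √(L² − h²) = -37.535869 + 240.633540 = 203.097671
dx/dθ = −r sin θ − h·r cos θ/√(L² − h²) (θ in radians; h = 13.285306) = -26.212962

x = 203.0977, dx/dθ = -26.2130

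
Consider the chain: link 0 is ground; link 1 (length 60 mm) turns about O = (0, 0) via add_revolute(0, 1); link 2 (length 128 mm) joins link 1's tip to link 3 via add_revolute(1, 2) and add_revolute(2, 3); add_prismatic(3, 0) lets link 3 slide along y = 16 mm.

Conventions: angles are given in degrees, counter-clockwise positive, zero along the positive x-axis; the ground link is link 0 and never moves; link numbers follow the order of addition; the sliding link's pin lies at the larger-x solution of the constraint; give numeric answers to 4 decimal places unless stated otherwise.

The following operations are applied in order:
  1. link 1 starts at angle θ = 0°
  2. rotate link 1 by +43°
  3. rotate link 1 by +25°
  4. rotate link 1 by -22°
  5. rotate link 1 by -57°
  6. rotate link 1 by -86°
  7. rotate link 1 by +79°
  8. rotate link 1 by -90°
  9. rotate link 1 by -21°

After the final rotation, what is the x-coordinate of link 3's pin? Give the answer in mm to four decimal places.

geometry: r = 60 mm, L = 128 mm, e = 16 mm; θ starts at 0°
rotate link 1 by +43°: θ ← 0° +43° = 43°
rotate link 1 by +25°: θ ← 43° +25° = 68°
rotate link 1 by -22°: θ ← 68° -22° = 46°
rotate link 1 by -57°: θ ← 46° -57° = -11°
rotate link 1 by -86°: θ ← -11° -86° = -97°
rotate link 1 by +79°: θ ← -97° +79° = -18°
rotate link 1 by -90°: θ ← -18° -90° = -108°
rotate link 1 by -21°: θ ← -108° -21° = -129°
crank pin P = (r cos θ, r sin θ) = (-37.759223, -46.628758)
h = r sin θ − e = -46.628758 − 16 = -62.628758
x = r cos θ + √(L² − h²) = -37.759223 + 111.631710 = 73.872487

73.8725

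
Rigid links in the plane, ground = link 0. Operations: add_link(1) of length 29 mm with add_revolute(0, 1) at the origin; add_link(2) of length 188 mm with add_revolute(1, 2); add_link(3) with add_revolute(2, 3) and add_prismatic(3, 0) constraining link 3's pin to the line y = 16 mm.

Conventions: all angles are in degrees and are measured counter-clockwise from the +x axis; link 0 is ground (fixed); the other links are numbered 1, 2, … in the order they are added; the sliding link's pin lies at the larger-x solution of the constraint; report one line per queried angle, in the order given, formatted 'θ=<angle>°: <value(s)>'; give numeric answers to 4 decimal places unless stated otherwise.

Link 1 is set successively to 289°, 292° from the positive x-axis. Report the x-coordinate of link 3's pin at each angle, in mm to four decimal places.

geometry: r = 29 mm, L = 188 mm, e = 16 mm
θ=289°: crank pin P = (r cos θ, r sin θ) = (9.441476, -27.420039)
θ=289°: h = r sin θ − e = -27.420039 − 16 = -43.420039
θ=289°: x = r cos θ + √(L² − h²) = 9.441476 + 182.917195 = 192.358672
θ=292°: crank pin P = (r cos θ, r sin θ) = (10.863591, -26.888332)
θ=292°: h = r sin θ − e = -26.888332 − 16 = -42.888332
θ=292°: x = r cos θ + √(L² − h²) = 10.863591 + 183.042593 = 193.906185

θ=289°: 192.3587
θ=292°: 193.9062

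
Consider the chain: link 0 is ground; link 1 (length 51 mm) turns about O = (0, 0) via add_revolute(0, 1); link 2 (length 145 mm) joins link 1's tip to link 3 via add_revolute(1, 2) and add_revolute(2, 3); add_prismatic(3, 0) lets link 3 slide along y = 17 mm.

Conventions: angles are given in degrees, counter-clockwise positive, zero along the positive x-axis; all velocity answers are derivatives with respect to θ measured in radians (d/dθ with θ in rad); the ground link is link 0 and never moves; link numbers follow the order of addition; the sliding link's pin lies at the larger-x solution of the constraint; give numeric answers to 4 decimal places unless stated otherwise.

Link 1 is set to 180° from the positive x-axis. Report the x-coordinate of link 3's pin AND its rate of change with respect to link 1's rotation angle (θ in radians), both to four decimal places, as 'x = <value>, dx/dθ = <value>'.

geometry: r = 51 mm, L = 145 mm, e = 17 mm
crank pin P = (r cos θ, r sin θ) = (-51.000000, 0.000000)
h = r sin θ − e = 0.000000 − 17 = -17.000000
x = r cos θ + √(L² − h²) = -51.000000 + 144.000000 = 93.000000
dx/dθ = −r sin θ − h·r cos θ/√(L² − h²) (θ in radians; h = -17.000000) = -6.020833

x = 93.0000, dx/dθ = -6.0208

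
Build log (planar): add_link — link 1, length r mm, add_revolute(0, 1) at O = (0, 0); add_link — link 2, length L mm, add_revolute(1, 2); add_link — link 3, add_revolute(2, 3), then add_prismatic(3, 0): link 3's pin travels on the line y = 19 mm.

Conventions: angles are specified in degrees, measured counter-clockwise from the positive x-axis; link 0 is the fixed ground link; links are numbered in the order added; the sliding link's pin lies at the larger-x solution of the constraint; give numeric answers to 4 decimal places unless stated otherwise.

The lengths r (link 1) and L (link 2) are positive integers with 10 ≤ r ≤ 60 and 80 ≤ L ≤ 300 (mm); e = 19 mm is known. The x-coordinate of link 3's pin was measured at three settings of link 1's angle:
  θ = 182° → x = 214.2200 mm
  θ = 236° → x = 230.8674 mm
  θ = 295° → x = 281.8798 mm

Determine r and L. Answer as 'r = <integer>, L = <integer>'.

constraint per measurement: (x − r cos θ)² + (r sin θ − e)² = L²
subtracting the θ₁ and θ₂ equations cancels the r² and L² terms:
r = (x₁² − x₂²) / (2[(x₁cos θ₁ + e sin θ₁) − (x₂cos θ₂ + e sin θ₂)]) = 52.9999 → r = 53
L² = (x₁ − r cos θ₁)² + (r sin θ₁ − e)² = 71823.9833 → L = 268.0000 → L = 268
check at θ₃=295°: x = 281.8798 (printed 281.8798) ✓

r = 53, L = 268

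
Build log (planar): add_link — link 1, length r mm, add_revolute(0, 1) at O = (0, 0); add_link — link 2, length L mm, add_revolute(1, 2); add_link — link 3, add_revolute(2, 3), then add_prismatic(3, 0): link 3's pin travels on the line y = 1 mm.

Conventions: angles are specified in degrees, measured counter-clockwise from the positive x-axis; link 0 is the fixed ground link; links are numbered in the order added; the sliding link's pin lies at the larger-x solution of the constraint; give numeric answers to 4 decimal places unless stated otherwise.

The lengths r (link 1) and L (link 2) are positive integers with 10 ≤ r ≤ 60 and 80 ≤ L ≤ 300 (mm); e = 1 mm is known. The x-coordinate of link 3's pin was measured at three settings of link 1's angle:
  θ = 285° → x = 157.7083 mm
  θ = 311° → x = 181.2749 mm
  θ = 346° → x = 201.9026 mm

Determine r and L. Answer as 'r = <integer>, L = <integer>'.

constraint per measurement: (x − r cos θ)² + (r sin θ − e)² = L²
subtracting the θ₁ and θ₂ equations cancels the r² and L² terms:
r = (x₁² − x₂²) / (2[(x₁cos θ₁ + e sin θ₁) − (x₂cos θ₂ + e sin θ₂)]) = 51.0000 → r = 51
L² = (x₁ − r cos θ₁)² + (r sin θ₁ − e)² = 23409.0053 → L = 153.0000 → L = 153
check at θ₃=346°: x = 201.9026 (printed 201.9026) ✓

r = 51, L = 153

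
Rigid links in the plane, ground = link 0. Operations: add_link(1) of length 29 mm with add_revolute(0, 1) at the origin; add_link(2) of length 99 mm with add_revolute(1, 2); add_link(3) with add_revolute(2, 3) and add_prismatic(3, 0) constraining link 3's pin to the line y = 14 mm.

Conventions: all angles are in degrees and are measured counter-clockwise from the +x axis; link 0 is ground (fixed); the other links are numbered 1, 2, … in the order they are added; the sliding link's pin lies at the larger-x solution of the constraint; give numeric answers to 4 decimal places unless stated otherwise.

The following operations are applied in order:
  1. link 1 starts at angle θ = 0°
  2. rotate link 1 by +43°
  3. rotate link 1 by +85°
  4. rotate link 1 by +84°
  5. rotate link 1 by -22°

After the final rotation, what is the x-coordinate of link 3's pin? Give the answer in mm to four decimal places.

geometry: r = 29 mm, L = 99 mm, e = 14 mm; θ starts at 0°
rotate link 1 by +43°: θ ← 0° +43° = 43°
rotate link 1 by +85°: θ ← 43° +85° = 128°
rotate link 1 by +84°: θ ← 128° +84° = 212°
rotate link 1 by -22°: θ ← 212° -22° = 190°
crank pin P = (r cos θ, r sin θ) = (-28.559425, -5.035797)
h = r sin θ − e = -5.035797 − 14 = -19.035797
x = r cos θ + √(L² − h²) = -28.559425 + 97.152655 = 68.593230

68.5932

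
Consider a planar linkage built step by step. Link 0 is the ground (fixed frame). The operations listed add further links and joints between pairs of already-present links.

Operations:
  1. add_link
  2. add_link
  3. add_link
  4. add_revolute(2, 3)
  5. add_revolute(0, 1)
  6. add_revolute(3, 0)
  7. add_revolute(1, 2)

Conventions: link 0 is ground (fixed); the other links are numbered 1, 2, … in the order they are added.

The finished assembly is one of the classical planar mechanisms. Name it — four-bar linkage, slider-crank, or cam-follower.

links: 4 (incl. ground); joints: 4 revolute, 0 prismatic, 0 higher (cam) pair, forming one closed loop
4 links in a single 4R loop → four-bar linkage

four-bar linkage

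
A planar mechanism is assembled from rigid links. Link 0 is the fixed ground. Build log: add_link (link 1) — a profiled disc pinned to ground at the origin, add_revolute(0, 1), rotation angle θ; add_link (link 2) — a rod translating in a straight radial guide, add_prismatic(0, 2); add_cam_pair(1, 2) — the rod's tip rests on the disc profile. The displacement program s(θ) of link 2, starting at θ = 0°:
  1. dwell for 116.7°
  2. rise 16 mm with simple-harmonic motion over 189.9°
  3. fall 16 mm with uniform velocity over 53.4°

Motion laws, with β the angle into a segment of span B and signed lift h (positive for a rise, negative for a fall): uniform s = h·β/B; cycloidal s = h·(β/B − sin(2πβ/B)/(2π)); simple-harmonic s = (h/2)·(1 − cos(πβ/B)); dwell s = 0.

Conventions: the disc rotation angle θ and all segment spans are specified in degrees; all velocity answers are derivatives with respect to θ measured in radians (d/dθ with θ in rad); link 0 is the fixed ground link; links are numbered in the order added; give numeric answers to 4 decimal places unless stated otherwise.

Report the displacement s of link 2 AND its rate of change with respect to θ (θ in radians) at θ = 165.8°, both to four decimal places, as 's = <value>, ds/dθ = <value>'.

seg 1 [0°–116.7°] dwell: s stays 0.0000
seg 2 [116.7°–306.6°] simple-harmonic, h=16: θ=165.8° here. β=49.1, B=189.9. 16/2·(1 − cos(π·0.2586)) = 2.4972 → s = 2.4972
velocity in seg [116.7°–306.6°] (simple-harmonic), θ in radians: β = 49.1° = 0.8570 rad, B = 189.9° = 3.3144 rad; ds/dθ = (πh/(2B)) sin(πβ/B) = (π·16/(2·3.3144)) sin(π·0.2586) = 5.504138 mm/rad

s = 2.4972, ds/dθ = 5.5041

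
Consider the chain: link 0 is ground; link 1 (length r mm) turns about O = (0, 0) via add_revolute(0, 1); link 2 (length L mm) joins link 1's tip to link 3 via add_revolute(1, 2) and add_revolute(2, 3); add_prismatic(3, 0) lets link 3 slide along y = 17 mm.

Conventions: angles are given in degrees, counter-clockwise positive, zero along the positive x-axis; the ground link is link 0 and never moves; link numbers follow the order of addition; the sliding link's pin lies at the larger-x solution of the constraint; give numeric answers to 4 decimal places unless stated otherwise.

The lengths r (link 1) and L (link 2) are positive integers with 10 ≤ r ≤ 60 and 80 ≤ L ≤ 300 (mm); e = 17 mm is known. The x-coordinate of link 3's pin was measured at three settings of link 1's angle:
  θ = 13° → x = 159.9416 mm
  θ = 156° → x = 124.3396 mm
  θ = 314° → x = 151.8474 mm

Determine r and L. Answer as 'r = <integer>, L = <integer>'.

constraint per measurement: (x − r cos θ)² + (r sin θ − e)² = L²
subtracting the θ₁ and θ₂ equations cancels the r² and L² terms:
r = (x₁² − x₂²) / (2[(x₁cos θ₁ + e sin θ₁) − (x₂cos θ₂ + e sin θ₂)]) = 19.0000 → r = 19
L² = (x₁ − r cos θ₁)² + (r sin θ₁ − e)² = 20163.9894 → L = 142.0000 → L = 142
check at θ₃=314°: x = 151.8474 (printed 151.8474) ✓

r = 19, L = 142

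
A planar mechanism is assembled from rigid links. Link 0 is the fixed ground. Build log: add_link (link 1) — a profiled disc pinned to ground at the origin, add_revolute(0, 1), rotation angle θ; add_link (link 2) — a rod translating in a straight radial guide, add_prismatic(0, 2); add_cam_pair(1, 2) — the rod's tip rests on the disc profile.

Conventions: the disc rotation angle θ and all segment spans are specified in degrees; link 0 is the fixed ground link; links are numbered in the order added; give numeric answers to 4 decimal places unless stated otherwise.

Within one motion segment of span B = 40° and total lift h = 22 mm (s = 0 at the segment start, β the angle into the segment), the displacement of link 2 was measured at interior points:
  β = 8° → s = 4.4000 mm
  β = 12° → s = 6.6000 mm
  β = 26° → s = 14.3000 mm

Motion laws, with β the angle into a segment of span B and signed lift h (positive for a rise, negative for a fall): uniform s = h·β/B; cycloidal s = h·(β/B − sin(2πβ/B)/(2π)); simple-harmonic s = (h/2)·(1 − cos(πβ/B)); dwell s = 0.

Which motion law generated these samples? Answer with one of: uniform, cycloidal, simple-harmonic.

candidates at β/B = r: uniform s = h·r (linear in β); cycloidal s = h·(r − sin(2πr)/(2π)); simple-harmonic s = (h/2)(1 − cos(πr))
β=8°: printed 4.4000 | uniform 4.4000, cycloidal 1.0700, simple-harmonic 2.1008
β=12°: printed 6.6000 | uniform 6.6000, cycloidal 3.2700, simple-harmonic 4.5344
β=26°: printed 14.3000 | uniform 14.3000, cycloidal 17.1327, simple-harmonic 15.9939
only one law matches every sample → uniform

uniform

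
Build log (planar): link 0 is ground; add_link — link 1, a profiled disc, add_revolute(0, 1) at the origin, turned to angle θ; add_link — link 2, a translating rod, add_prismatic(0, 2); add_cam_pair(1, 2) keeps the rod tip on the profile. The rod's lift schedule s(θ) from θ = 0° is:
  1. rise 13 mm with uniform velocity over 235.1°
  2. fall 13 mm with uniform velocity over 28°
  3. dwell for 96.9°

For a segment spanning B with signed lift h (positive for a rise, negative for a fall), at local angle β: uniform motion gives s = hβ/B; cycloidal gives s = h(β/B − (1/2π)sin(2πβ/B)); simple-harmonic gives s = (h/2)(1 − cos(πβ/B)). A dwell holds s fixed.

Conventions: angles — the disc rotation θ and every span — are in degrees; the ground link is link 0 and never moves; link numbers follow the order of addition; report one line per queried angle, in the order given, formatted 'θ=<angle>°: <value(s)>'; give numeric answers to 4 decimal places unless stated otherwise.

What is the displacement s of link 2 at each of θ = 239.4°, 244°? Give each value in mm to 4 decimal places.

seg 1 [0°–235.1°] uniform, h=13: full span → s += 13 → s = 13.0000
seg 2 [235.1°–263.1°] uniform, h=-13: θ=239.4° here. β=4.3, B=28. -13·4.3/28 = -1.9964 → s = 11.0036
seg 2 [235.1°–263.1°] uniform, h=-13: θ=244° here. β=8.9, B=28. -13·8.9/28 = -4.1321 → s = 8.8679

θ=239.4°: 11.0036
θ=244°: 8.8679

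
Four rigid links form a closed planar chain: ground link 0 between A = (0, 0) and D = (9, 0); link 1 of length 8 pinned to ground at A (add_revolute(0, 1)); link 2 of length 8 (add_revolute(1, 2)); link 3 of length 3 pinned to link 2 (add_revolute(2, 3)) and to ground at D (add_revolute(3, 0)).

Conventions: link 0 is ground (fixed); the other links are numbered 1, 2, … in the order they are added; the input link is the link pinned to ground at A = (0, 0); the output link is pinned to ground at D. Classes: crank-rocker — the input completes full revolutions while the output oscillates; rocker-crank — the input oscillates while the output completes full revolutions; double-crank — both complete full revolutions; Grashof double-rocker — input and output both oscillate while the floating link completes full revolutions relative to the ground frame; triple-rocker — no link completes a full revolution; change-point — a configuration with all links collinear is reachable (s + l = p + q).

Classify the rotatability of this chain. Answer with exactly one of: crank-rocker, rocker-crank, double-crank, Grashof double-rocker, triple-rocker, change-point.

lengths: ground=9, input=8, coupler=8, output=3
sorted: s=3 (shortest), l=9 (longest), p+q=16
s + l = 12 vs p + q = 16
s + l < p + q (Grashof) with shortest = output link → rocker-crank

rocker-crank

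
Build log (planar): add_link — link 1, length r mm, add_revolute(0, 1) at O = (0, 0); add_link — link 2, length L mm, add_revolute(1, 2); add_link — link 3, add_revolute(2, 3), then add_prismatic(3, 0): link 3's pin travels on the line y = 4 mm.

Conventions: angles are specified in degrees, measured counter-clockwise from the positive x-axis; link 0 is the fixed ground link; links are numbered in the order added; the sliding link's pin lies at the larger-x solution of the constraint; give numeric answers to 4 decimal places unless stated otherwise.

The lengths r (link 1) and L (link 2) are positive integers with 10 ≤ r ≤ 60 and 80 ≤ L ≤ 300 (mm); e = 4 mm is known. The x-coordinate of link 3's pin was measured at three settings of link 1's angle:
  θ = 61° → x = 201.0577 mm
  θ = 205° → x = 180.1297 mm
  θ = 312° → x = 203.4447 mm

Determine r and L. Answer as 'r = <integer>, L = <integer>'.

constraint per measurement: (x − r cos θ)² + (r sin θ − e)² = L²
subtracting the θ₁ and θ₂ equations cancels the r² and L² terms:
r = (x₁² − x₂²) / (2[(x₁cos θ₁ + e sin θ₁) − (x₂cos θ₂ + e sin θ₂)]) = 15.0000 → r = 15
L² = (x₁ − r cos θ₁)² + (r sin θ₁ − e)² = 37636.0031 → L = 194.0000 → L = 194
check at θ₃=312°: x = 203.4447 (printed 203.4447) ✓

r = 15, L = 194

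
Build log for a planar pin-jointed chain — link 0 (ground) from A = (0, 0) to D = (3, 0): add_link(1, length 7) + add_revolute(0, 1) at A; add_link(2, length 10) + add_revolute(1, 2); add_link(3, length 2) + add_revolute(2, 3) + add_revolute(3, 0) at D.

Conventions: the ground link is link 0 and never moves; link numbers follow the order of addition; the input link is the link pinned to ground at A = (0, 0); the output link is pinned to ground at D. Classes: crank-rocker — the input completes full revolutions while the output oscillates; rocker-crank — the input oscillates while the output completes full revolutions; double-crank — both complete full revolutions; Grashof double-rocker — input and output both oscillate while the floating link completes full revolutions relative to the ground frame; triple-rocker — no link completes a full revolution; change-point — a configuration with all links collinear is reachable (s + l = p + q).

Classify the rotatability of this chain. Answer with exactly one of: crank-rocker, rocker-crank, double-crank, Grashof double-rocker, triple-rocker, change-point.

lengths: ground=3, input=7, coupler=10, output=2
sorted: s=2 (shortest), l=10 (longest), p+q=10
s + l = 12 vs p + q = 10
s + l > p + q → non-Grashof → no link fully rotates → triple-rocker

triple-rocker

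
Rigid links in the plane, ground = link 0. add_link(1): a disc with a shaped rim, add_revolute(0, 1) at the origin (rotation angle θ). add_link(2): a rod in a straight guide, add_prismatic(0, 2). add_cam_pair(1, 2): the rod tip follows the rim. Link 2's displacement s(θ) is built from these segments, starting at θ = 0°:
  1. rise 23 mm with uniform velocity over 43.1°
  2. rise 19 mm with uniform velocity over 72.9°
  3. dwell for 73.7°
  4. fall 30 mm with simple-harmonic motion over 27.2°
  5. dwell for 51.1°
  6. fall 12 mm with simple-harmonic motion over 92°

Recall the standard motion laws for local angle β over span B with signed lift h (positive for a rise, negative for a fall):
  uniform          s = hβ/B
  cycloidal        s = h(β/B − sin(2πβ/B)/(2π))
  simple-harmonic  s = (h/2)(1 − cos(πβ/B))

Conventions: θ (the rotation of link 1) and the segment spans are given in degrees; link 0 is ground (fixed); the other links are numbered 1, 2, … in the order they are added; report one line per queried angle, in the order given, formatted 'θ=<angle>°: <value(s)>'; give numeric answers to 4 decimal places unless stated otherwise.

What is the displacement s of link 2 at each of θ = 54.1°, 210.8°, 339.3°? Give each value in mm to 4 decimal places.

segment 1 (0° to 43.1°, uniform, h = 23) is passed completely: s = 0.0000 + (23) = 23.0000
θ = 54.1° falls in segment 2 (43.1° to 116°, uniform, h = 19): β = 54.1 − 43.1 = 11°, B = 72.9°; Δs = 19·11/72.9 = 2.8669; s = 23.0000 + 2.8669 = 25.8669
segment 2 (43.1° to 116°, uniform, h = 19) is passed completely: s = 23.0000 + (19) = 42.0000
segment 3 (116° to 189.7°, dwell): s unchanged at 42.0000
θ = 210.8° falls in segment 4 (189.7° to 216.9°, simple-harmonic, h = -30): β = 210.8 − 189.7 = 21.1°, B = 27.2°; Δs = -30/2·(1 − cos(π·0.7757)) = -26.4286; s = 42.0000 − 26.4286 = 15.5714
segment 4 (189.7° to 216.9°, simple-harmonic, h = -30) is passed completely: s = 42.0000 + (-30) = 12.0000
segment 5 (216.9° to 268°, dwell): s unchanged at 12.0000
θ = 339.3° falls in segment 6 (268° to 360°, simple-harmonic, h = -12): β = 339.3 − 268 = 71.3°, B = 92°; Δs = -12/2·(1 − cos(π·0.7750)) = -10.5624; s = 12.0000 − 10.5624 = 1.4376

θ=54.1°: 25.8669
θ=210.8°: 15.5714
θ=339.3°: 1.4376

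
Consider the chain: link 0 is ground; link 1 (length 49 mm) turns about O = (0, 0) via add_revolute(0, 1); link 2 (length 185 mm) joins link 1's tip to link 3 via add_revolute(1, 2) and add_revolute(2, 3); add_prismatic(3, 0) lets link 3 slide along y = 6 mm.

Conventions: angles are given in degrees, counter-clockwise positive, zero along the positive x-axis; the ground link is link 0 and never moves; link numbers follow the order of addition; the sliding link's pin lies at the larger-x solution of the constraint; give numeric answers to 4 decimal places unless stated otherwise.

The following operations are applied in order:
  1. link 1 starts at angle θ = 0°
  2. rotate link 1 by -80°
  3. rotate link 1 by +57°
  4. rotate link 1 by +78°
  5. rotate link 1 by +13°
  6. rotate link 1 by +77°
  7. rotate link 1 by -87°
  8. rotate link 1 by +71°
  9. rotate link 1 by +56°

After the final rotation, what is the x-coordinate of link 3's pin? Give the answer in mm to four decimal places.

geometry: r = 49 mm, L = 185 mm, e = 6 mm; θ starts at 0°
rotate link 1 by -80°: θ ← 0° -80° = -80°
rotate link 1 by +57°: θ ← -80° +57° = -23°
rotate link 1 by +78°: θ ← -23° +78° = 55°
rotate link 1 by +13°: θ ← 55° +13° = 68°
rotate link 1 by +77°: θ ← 68° +77° = 145°
rotate link 1 by -87°: θ ← 145° -87° = 58°
rotate link 1 by +71°: θ ← 58° +71° = 129°
rotate link 1 by +56°: θ ← 129° +56° = 185°
crank pin P = (r cos θ, r sin θ) = (-48.813540, -4.270631)
h = r sin θ − e = -4.270631 − 6 = -10.270631
x = r cos θ + √(L² − h²) = -48.813540 + 184.714683 = 135.901143

135.9011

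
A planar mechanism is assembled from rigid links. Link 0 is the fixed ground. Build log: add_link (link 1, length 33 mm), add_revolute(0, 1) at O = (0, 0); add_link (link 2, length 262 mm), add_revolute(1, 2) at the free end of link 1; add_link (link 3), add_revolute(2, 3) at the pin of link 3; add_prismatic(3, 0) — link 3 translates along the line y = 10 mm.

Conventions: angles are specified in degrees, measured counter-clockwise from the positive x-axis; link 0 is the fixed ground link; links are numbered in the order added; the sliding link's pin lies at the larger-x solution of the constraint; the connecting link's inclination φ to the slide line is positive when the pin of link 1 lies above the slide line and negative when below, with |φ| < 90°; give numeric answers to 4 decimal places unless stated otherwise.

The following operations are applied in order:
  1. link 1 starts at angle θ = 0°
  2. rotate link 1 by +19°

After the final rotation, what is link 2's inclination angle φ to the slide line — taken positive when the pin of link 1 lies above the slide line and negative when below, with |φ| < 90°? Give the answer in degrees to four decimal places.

geometry: r = 33 mm, L = 262 mm, e = 10 mm; θ starts at 0°
rotate link 1 by +19°: θ ← 0° +19° = 19°
h = r sin θ − e = 10.743749 − 10 = 0.743749
sin φ = h / L = 0.743749 / 262 = 0.00283874
φ = arcsin(0.00283874) = 0.162648°

0.1626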